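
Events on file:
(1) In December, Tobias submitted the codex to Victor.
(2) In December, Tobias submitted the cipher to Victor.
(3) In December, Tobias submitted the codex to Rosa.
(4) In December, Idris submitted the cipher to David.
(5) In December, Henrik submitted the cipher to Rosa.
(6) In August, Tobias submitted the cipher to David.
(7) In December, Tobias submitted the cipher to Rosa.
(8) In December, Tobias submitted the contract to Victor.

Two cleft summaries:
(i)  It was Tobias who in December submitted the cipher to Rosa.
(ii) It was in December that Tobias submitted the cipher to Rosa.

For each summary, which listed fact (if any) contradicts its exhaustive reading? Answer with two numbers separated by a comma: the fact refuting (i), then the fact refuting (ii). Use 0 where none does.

(i): focus "Tobias". Looking for thing = the cipher, recipient = Rosa, setting = in December with some other agent — fact (5) has Henrik there. Refuted.
(ii): focus "in December". No fact shares agent = Tobias, thing = the cipher, recipient = Rosa with a different setting. 0.

5, 0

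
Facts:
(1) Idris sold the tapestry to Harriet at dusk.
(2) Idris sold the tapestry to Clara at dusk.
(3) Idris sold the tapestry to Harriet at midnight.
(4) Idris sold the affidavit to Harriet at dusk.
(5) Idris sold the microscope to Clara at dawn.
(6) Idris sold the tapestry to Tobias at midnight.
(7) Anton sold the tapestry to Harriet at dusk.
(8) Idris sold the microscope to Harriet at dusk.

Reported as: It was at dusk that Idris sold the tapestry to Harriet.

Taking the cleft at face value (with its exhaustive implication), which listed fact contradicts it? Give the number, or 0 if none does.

Focus of the cleft: "at dusk" (the setting). Presupposed background: Idris as agent and the tapestry as thing and Harriet as recipient.
The exhaustive reading says no other setting fits that background.
But fact (3) also has Idris as agent and the tapestry as thing and Harriet as recipient, with setting = at midnight — so the exhaustive reading fails.

3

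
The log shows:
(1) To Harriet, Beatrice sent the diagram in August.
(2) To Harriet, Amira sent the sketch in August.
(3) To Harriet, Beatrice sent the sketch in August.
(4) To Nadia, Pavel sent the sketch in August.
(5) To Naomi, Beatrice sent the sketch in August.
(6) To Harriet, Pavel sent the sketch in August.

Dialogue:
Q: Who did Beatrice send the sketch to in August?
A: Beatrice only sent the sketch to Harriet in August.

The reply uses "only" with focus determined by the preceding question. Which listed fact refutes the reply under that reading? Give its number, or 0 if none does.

5

Answering "Who did ... to ...?" puts focus on the recipient — here, "Harriet".
"Only" then excludes alternative recipients while the background — same agent, thing, setting (Beatrice / the sketch / in August) — is held fixed.
Fact (5) shares the background with a different recipient (Naomi) — counterexample.
(Fact (1) would refute a reading with focus on the thing — but that is not what the question asks.)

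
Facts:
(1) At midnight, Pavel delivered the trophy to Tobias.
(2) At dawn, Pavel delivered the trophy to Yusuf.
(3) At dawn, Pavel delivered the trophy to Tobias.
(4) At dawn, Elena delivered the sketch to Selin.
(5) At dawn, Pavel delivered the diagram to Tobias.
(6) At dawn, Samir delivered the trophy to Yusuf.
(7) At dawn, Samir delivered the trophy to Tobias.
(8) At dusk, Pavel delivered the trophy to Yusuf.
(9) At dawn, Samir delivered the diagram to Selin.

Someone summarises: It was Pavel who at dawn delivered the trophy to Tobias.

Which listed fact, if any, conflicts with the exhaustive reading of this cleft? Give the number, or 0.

The cleft puts "Pavel" in focus and presupposes the open proposition with the trophy as thing and Tobias as recipient and at dawn as setting.
The exhaustive reading says no other agent fits that background.
Fact (7) shares the background but with agent = Samir; exhaustivity is violated.

7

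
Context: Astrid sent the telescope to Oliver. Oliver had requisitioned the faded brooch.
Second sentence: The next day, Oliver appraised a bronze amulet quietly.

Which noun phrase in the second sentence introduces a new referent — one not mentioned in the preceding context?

"Oliver" in the second sentence is given — already mentioned in the context.
"a bronze amulet" has no antecedent in the context; it is discourse-new (the indefinite article also signals a new referent).

a bronze amulet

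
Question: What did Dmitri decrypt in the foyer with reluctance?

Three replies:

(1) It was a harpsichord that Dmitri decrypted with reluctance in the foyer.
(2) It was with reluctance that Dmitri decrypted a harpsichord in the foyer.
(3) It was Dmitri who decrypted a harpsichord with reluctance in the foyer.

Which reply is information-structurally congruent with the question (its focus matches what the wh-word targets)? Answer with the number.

The question word "what" targets the direct object.
Option (1) clefts "a harpsichord" — that matches what the question asks about.
Option (2) clefts "with reluctance" — the manner, not what was asked.
Option (3) clefts "Dmitri" — the subject (agent), not what was asked.
So the congruent reply is (1).

1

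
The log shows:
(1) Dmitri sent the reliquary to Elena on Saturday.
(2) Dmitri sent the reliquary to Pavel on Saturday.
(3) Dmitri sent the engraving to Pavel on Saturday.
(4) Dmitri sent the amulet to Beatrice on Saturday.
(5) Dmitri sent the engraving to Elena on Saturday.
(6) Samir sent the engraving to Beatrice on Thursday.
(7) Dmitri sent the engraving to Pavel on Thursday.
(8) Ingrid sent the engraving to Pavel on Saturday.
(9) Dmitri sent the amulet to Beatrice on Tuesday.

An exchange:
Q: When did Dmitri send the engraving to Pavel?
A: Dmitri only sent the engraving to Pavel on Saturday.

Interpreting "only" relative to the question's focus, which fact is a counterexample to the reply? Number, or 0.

The question "When did ...?" targets the setting, so in the reply the focus falls on "on Saturday".
"Only" then excludes alternative settings while the background — agent = Dmitri, thing = the engraving, recipient = Pavel — is held fixed.
Fact (7) keeps agent = Dmitri, thing = the engraving, recipient = Pavel but has setting = on Thursday; that refutes the reply.
(Fact (2) would refute a reading with focus on the thing — but that is not what the question asks.)

7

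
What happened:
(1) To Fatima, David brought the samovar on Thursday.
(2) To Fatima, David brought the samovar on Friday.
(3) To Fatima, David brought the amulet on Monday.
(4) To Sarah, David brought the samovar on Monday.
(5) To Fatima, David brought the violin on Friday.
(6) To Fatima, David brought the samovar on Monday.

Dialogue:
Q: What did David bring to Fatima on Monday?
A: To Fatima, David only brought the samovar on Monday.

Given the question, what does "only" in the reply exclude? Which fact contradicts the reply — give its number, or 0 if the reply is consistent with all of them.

Answering "What did ...?" puts focus on the thing — here, "the samovar".
So "only" ranges over things; the rest (agent = David, recipient = Fatima, setting = on Monday) is presupposed.
Fact (3) shares the background with a different thing (the amulet) — counterexample.
(Fact (4) would refute a reading with focus on the recipient — but that is not what the question asks.)

3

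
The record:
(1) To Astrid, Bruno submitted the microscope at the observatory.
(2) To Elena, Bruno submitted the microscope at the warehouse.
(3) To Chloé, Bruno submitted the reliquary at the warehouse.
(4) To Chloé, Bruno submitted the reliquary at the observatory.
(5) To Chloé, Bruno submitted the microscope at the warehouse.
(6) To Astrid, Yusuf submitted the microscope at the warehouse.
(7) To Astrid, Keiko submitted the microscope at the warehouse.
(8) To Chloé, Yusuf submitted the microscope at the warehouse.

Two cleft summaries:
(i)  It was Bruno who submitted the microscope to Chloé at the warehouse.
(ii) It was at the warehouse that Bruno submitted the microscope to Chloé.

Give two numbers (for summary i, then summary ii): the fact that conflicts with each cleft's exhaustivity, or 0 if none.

(i): focus "Bruno". Looking for the microscope as thing and Chloé as recipient and at the warehouse as setting with some other agent — fact (8) has Yusuf there. Refuted.
(ii): focus "at the warehouse". No fact shares Bruno as agent and the microscope as thing and Chloé as recipient with a different setting. 0.

8, 0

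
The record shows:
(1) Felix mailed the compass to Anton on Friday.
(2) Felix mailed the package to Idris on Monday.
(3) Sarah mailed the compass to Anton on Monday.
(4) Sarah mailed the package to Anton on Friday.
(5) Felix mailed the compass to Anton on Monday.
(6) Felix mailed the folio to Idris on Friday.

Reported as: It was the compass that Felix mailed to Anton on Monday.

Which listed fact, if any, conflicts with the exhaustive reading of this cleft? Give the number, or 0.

0

The cleft puts "the compass" in focus and presupposes the open proposition with agent = Felix, recipient = Anton, setting = on Monday.
The exhaustive reading says no other thing fits that background.
No listed fact matches the background with a different thing. Exhaustivity holds.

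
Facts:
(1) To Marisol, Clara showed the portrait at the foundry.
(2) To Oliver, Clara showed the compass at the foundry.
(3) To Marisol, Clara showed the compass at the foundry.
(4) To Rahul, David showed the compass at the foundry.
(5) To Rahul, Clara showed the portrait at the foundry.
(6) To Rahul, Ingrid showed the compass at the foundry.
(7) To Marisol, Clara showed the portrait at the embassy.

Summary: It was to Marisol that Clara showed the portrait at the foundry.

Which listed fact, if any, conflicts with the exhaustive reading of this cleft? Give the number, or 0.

The cleft puts "Marisol" in focus and presupposes the open proposition with Clara as agent and the portrait as thing and at the foundry as setting.
Exhaustivity: Marisol is the only recipient satisfying that background.
But fact (5) also has Clara as agent and the portrait as thing and at the foundry as setting, with recipient = Rahul — so the exhaustive reading fails.

5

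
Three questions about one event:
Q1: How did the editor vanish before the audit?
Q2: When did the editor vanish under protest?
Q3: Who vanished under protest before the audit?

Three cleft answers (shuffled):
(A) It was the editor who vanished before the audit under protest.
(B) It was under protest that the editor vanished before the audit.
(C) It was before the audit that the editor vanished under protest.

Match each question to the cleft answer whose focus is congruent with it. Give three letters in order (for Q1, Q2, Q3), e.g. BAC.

BCA

Q1 asks about the manner; cleft (B) focuses "under protest", which is the manner — so Q1 → B.
Q2 asks about the time; cleft (C) focuses "before the audit", which is the time — so Q2 → C.
Q3 asks about the subject (agent); cleft (A) focuses "the editor", which is the subject (agent) — so Q3 → A.
Mapping: Q1→B, Q2→C, Q3→A.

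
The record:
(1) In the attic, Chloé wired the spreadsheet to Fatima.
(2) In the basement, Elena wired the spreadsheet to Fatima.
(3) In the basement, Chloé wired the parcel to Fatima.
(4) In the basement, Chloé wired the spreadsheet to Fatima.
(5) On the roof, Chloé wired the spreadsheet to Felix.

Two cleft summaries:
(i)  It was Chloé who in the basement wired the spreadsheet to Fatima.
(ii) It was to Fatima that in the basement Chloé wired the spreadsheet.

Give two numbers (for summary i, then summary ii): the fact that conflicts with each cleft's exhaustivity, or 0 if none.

(i): focus "Chloé". Looking for thing = the spreadsheet, recipient = Fatima, setting = in the basement with some other agent — fact (2) has Elena there. Refuted.
(ii): focus "Fatima". No fact shares agent = Chloé, thing = the spreadsheet, setting = in the basement with a different recipient. 0.

2, 0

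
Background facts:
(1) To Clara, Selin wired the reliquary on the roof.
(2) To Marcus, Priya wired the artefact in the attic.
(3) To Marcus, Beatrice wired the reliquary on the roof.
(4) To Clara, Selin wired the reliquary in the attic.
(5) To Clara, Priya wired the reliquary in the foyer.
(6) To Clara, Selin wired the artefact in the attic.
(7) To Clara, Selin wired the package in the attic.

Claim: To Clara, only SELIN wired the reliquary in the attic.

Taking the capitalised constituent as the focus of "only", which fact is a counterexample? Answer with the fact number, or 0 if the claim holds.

0

The capitals mark "Selin" as focus. So "only" rules out other agents, with the rest (the reliquary as thing and Clara as recipient and in the attic as setting) as background.
No fact matches the reliquary as thing and Clara as recipient and in the attic as setting with a different agent — every other fact differs on at least one backgrounded slot. So no fact refutes it.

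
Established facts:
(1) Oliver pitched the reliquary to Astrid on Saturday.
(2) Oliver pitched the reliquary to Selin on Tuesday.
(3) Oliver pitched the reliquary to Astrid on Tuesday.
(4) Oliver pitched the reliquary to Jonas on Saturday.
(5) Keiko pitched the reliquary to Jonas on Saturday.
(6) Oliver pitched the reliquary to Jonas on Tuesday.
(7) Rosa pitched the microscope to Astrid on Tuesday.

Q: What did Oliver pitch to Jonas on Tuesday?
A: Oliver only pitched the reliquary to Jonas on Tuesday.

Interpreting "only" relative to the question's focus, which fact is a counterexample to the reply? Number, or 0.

0

The question "What did ...?" targets the thing, so in the reply the focus falls on "the reliquary".
"Only" then excludes alternative things while the background — same agent, recipient, setting (Oliver / Jonas / on Tuesday) — is held fixed.
No listed fact shares that background with another thing. Nothing contradicts the reply.
(Fact (2) would refute a reading with focus on the recipient — but that is not what the question asks.)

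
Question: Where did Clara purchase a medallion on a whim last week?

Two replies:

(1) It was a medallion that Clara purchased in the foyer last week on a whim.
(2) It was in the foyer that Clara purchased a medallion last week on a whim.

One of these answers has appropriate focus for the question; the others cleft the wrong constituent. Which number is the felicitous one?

2

The question word "where" targets the location.
Option (1) clefts "a medallion" — the direct object, not what was asked.
Option (2) clefts "in the foyer" — that matches what the question asks about.
So the congruent reply is (2).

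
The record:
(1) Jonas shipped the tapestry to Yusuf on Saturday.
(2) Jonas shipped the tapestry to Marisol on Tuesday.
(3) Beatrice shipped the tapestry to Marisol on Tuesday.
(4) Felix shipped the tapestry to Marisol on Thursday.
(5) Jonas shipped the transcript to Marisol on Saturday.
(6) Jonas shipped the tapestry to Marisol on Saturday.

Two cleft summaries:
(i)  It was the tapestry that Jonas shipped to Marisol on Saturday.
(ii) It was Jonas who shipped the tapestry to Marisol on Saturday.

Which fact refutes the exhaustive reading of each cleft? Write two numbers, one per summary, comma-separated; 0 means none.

5, 0

Summary (i) focuses "the tapestry" (the thing); background same agent, recipient, setting (Jonas / Marisol / on Saturday). Fact (5) matches that background with thing = the transcript — refutes (i).
Summary (ii) focuses "Jonas" (the agent); background same thing, recipient, setting (the tapestry / Marisol / on Saturday). No fact matches that background with a different agent, so 0.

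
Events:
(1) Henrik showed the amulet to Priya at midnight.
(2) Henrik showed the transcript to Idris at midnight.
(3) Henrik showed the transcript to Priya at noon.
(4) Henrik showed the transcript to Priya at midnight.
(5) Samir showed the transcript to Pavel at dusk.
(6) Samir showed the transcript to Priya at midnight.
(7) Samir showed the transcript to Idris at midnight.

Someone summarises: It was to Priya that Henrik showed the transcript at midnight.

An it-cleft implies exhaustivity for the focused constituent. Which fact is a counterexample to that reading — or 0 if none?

Focus of the cleft: "Priya" (the recipient). Presupposed background: agent = Henrik, thing = the transcript, setting = at midnight.
Exhaustivity: Priya is the only recipient satisfying that background.
But fact (2) also has agent = Henrik, thing = the transcript, setting = at midnight, with recipient = Idris — so the exhaustive reading fails.

2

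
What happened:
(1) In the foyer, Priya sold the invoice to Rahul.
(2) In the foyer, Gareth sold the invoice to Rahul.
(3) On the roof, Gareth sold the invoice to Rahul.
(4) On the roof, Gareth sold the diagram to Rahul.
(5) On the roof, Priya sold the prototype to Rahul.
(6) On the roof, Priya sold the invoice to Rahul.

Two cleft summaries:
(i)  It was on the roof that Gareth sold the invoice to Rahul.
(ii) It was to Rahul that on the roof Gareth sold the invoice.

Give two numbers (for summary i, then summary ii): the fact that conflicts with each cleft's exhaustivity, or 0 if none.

2, 0

(i): focus "on the roof". Looking for agent = Gareth, thing = the invoice, recipient = Rahul with some other setting — fact (2) has in the foyer there. Refuted.
(ii): focus "Rahul". No fact shares agent = Gareth, thing = the invoice, setting = on the roof with a different recipient. 0.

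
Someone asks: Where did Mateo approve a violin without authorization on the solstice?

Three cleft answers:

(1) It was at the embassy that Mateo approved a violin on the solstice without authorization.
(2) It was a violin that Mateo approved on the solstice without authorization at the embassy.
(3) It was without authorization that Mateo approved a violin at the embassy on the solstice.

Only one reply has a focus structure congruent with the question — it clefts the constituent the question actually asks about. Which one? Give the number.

The question word "where" targets the location.
Option (1) clefts "at the embassy" — that matches what the question asks about.
Option (2) clefts "a violin" — the direct object, not what was asked.
Option (3) clefts "without authorization" — the manner, not what was asked.
So the congruent reply is (1).

1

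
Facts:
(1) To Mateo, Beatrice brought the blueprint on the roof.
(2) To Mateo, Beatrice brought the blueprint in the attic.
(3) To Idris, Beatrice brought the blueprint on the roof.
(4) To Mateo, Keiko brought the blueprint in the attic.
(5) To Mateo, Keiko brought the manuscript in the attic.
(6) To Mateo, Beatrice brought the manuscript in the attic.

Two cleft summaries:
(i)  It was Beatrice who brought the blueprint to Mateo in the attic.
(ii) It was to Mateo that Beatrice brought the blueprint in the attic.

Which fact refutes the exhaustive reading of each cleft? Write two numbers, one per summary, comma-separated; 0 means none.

4, 0

(i): focus "Beatrice". Looking for the blueprint as thing and Mateo as recipient and in the attic as setting with some other agent — fact (4) has Keiko there. Refuted.
(ii): focus "Mateo". No fact shares Beatrice as agent and the blueprint as thing and in the attic as setting with a different recipient. 0.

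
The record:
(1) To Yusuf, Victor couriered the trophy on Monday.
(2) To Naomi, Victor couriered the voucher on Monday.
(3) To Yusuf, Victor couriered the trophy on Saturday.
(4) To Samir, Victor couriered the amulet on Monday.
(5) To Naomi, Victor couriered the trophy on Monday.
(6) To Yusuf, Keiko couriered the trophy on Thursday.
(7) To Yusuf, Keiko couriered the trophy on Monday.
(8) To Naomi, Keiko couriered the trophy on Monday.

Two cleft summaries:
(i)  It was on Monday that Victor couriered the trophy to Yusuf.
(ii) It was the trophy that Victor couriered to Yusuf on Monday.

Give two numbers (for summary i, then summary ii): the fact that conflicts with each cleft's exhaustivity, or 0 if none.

(i): focus "on Monday". Looking for same agent, thing, recipient (Victor / the trophy / Yusuf) with some other setting — fact (3) has on Saturday there. Refuted.
(ii): focus "the trophy". No fact shares same agent, recipient, setting (Victor / Yusuf / on Monday) with a different thing. 0.

3, 0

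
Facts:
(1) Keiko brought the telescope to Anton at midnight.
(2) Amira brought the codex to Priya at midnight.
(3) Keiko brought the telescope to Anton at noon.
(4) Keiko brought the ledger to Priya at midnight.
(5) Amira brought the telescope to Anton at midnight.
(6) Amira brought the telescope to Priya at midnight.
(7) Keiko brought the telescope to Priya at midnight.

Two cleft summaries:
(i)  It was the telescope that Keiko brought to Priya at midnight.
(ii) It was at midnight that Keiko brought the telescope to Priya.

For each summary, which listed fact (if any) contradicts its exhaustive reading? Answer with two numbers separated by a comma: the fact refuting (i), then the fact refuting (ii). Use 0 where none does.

4, 0

Summary (i) focuses "the telescope" (the thing); background Keiko as agent and Priya as recipient and at midnight as setting. Fact (4) matches that background with thing = the ledger — refutes (i).
Summary (ii) focuses "at midnight" (the setting); background Keiko as agent and the telescope as thing and Priya as recipient. No fact matches that background with a different setting, so 0.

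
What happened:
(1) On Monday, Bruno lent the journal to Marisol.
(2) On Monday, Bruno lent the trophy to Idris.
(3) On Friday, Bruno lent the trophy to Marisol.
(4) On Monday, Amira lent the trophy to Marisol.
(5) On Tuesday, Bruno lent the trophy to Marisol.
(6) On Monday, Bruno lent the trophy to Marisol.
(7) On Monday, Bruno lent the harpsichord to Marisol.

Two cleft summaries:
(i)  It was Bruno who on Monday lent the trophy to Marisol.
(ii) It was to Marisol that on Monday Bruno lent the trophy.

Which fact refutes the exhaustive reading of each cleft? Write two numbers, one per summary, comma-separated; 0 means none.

(i): focus "Bruno". Looking for thing = the trophy, recipient = Marisol, setting = on Monday with some other agent — fact (4) has Amira there. Refuted.
(ii): focus "Marisol". Looking for agent = Bruno, thing = the trophy, setting = on Monday with some other recipient — fact (2) has Idris there. Refuted.

4, 2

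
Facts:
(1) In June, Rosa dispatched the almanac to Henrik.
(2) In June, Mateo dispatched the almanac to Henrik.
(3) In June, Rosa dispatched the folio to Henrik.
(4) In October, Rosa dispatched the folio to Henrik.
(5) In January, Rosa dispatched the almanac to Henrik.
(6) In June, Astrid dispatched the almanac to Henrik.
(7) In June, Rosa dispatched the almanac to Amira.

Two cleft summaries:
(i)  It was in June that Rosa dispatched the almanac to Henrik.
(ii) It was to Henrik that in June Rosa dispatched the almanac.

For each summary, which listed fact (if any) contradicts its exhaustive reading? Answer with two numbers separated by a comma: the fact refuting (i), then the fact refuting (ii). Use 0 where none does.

5, 7

(i): focus "in June". Looking for Rosa as agent and the almanac as thing and Henrik as recipient with some other setting — fact (5) has in January there. Refuted.
(ii): focus "Henrik". Looking for Rosa as agent and the almanac as thing and in June as setting with some other recipient — fact (7) has Amira there. Refuted.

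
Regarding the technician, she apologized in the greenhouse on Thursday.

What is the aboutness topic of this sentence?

the technician

The construction explicitly marks "the technician" as what the sentence is about — the topic.
The remainder of the clause is the comment (what is said about the topic).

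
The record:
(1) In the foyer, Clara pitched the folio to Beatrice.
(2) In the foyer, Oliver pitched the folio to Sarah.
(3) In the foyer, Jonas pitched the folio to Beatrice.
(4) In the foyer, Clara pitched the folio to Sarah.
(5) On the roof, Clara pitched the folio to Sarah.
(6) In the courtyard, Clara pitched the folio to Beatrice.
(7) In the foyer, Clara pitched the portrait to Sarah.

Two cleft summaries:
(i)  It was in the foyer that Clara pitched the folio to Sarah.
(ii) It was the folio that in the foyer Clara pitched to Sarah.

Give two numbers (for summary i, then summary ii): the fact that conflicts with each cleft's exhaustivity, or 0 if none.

5, 7

(i): focus "in the foyer". Looking for Clara as agent and the folio as thing and Sarah as recipient with some other setting — fact (5) has on the roof there. Refuted.
(ii): focus "the folio". Looking for Clara as agent and Sarah as recipient and in the foyer as setting with some other thing — fact (7) has the portrait there. Refuted.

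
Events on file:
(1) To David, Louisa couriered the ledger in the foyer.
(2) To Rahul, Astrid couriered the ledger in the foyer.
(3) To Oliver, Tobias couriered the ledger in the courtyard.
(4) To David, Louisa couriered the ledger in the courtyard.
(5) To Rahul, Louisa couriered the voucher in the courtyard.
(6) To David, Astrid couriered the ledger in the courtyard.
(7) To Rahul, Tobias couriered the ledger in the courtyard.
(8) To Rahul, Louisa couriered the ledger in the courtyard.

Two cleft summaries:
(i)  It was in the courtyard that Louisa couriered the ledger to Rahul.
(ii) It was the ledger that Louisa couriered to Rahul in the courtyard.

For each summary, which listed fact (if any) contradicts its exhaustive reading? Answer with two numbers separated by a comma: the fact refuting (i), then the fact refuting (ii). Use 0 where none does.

0, 5

Summary (i) focuses "in the courtyard" (the setting); background agent = Louisa, thing = the ledger, recipient = Rahul. No fact matches that background with a different setting, so 0.
Summary (ii) focuses "the ledger" (the thing); background agent = Louisa, recipient = Rahul, setting = in the courtyard. Fact (5) matches that background with thing = the voucher — refutes (ii).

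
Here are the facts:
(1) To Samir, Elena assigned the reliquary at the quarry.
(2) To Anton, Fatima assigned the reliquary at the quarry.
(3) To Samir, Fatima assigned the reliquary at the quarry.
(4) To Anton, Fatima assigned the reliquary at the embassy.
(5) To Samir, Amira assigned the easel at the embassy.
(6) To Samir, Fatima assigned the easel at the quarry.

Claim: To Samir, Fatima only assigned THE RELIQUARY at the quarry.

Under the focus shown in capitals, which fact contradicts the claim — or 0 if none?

Focus (in capitals) is "the reliquary" — the thing. "Only" excludes alternative things while holding fixed Fatima as agent and Samir as recipient and at the quarry as setting.
Fact (6) matches on Fatima as agent and Samir as recipient and at the quarry as setting, but has thing = the easel instead. That refutes the claim.

6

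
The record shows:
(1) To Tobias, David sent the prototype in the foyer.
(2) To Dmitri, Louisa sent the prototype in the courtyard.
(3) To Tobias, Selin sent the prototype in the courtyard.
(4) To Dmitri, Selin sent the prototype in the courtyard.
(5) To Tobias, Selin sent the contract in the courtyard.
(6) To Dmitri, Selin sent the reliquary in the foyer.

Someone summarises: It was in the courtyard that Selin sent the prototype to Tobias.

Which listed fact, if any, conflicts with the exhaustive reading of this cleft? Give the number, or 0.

The cleft puts "in the courtyard" in focus and presupposes the open proposition with same agent, thing, recipient (Selin / the prototype / Tobias).
Exhaustivity: in the courtyard is the only setting satisfying that background.
No listed fact matches the background with a different setting. Exhaustivity holds.

0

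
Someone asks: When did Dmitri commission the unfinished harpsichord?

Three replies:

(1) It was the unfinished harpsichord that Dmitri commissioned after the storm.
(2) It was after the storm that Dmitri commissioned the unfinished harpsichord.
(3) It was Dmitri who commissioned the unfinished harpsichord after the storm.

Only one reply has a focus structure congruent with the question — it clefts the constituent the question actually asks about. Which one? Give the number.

The question word "when" targets the time.
Option (1) clefts "the unfinished harpsichord" — the direct object, not what was asked.
Option (2) clefts "after the storm" — that matches what the question asks about.
Option (3) clefts "Dmitri" — the subject (agent), not what was asked.
So the congruent reply is (2).

2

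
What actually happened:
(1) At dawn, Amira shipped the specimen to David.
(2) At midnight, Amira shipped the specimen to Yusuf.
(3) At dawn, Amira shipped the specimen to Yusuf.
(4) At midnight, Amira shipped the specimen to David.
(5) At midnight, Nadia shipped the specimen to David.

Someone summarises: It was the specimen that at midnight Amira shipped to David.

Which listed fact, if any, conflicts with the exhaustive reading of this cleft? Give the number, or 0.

0

Focus of the cleft: "the specimen" (the thing). Presupposed background: Amira as agent and David as recipient and at midnight as setting.
Exhaustivity: the specimen is the only thing satisfying that background.
No listed fact matches the background with a different thing. Exhaustivity holds.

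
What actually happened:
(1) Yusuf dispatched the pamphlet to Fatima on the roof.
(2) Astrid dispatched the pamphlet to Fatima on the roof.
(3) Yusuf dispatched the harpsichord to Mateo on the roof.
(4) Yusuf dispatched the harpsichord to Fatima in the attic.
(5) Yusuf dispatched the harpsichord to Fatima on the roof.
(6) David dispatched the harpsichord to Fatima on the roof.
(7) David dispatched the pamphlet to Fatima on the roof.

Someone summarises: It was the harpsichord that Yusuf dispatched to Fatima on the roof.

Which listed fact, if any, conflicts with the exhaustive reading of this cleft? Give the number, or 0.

1

Focus of the cleft: "the harpsichord" (the thing). Presupposed background: Yusuf as agent and Fatima as recipient and on the roof as setting.
Exhaustivity: the harpsichord is the only thing satisfying that background.
Fact (1) shares the background but with thing = the pamphlet; exhaustivity is violated.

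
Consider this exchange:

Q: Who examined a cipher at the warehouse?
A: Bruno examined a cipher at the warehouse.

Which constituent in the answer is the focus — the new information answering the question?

The wh-word "who" asks about the subject (agent).
In the answer, "a cipher" and "at the warehouse" are given — repeated from the question.
The constituent filling the subject (agent) gap is "Bruno"; that is the focus and would carry nuclear stress.

Bruno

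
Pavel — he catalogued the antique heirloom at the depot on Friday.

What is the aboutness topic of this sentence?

Pavel

The construction explicitly marks "Pavel" as what the sentence is about — the topic.
The remainder of the clause is the comment (what is said about the topic).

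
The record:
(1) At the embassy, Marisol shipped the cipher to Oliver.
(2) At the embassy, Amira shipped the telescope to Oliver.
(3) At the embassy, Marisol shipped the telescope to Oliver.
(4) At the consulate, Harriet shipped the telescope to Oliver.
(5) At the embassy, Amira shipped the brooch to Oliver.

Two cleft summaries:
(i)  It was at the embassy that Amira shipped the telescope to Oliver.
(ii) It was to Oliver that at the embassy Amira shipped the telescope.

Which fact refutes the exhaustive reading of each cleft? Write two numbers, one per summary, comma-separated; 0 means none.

Summary (i) focuses "at the embassy" (the setting); background Amira as agent and the telescope as thing and Oliver as recipient. No fact matches that background with a different setting, so 0.
Summary (ii) focuses "Oliver" (the recipient); background Amira as agent and the telescope as thing and at the embassy as setting. No fact matches that background with a different recipient, so 0.

0, 0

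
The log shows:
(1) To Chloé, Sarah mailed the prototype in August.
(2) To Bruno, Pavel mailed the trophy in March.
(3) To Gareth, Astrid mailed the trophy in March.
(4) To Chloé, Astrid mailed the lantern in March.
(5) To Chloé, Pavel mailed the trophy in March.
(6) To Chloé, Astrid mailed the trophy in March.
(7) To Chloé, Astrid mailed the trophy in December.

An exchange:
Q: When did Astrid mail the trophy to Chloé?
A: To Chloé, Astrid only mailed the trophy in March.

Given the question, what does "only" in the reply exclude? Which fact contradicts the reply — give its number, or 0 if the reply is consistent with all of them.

7

The question "When did ...?" targets the setting, so in the reply the focus falls on "in March".
"Only" then excludes alternative settings while the background — same agent, thing, recipient (Astrid / the trophy / Chloé) — is held fixed.
Fact (7) keeps same agent, thing, recipient (Astrid / the trophy / Chloé) but has setting = in December; that refutes the reply.
(Fact (4) would refute a reading with focus on the thing — but that is not what the question asks.)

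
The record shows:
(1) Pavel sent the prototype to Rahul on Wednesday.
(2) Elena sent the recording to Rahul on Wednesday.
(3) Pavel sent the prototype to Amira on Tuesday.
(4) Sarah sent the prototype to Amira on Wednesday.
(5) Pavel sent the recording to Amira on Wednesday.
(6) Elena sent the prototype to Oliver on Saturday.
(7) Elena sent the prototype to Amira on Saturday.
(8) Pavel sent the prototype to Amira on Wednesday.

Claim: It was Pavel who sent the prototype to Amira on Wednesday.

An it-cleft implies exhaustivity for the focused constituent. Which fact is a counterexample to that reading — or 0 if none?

The cleft puts "Pavel" in focus and presupposes the open proposition with same thing, recipient, setting (the prototype / Amira / on Wednesday).
The exhaustive reading says no other agent fits that background.
But fact (4) also has same thing, recipient, setting (the prototype / Amira / on Wednesday), with agent = Sarah — so the exhaustive reading fails.

4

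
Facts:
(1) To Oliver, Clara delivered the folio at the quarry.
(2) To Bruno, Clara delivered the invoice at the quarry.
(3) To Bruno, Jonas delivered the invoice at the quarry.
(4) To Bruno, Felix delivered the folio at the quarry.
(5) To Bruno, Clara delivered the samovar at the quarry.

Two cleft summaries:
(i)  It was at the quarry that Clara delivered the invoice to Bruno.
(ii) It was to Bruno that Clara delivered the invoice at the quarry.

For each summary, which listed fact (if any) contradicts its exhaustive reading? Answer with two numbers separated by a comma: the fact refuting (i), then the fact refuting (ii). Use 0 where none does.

0, 0

Summary (i) focuses "at the quarry" (the setting); background Clara as agent and the invoice as thing and Bruno as recipient. No fact matches that background with a different setting, so 0.
Summary (ii) focuses "Bruno" (the recipient); background Clara as agent and the invoice as thing and at the quarry as setting. No fact matches that background with a different recipient, so 0.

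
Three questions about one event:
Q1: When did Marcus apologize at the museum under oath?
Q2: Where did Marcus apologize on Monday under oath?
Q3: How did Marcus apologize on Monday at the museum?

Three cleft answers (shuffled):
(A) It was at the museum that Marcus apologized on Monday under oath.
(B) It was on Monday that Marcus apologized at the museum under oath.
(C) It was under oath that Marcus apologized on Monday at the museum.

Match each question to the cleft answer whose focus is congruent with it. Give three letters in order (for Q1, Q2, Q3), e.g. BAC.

BAC

Q1 asks about the time; cleft (B) focuses "on Monday", which is the time — so Q1 → B.
Q2 asks about the location; cleft (A) focuses "at the museum", which is the location — so Q2 → A.
Q3 asks about the manner; cleft (C) focuses "under oath", which is the manner — so Q3 → C.
Mapping: Q1→B, Q2→A, Q3→C.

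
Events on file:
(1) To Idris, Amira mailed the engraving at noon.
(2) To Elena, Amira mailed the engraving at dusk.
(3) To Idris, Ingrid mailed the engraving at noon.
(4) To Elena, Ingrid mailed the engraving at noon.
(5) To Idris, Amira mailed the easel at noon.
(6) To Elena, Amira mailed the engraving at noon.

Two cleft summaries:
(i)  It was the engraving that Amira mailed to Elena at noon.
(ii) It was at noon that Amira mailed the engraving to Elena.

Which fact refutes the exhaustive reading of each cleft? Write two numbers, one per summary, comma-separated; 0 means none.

0, 2

Summary (i) focuses "the engraving" (the thing); background agent = Amira, recipient = Elena, setting = at noon. No fact matches that background with a different thing, so 0.
Summary (ii) focuses "at noon" (the setting); background agent = Amira, thing = the engraving, recipient = Elena. Fact (2) matches that background with setting = at dusk — refutes (ii).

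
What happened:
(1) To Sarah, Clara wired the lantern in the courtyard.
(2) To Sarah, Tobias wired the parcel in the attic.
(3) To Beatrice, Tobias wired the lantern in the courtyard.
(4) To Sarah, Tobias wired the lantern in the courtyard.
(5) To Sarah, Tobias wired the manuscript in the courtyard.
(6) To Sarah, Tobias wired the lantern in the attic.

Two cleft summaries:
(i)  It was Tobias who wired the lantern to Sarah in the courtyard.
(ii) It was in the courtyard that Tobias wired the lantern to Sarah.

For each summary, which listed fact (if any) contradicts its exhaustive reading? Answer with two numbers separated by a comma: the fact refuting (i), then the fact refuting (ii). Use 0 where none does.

(i): focus "Tobias". Looking for thing = the lantern, recipient = Sarah, setting = in the courtyard with some other agent — fact (1) has Clara there. Refuted.
(ii): focus "in the courtyard". Looking for agent = Tobias, thing = the lantern, recipient = Sarah with some other setting — fact (6) has in the attic there. Refuted.

1, 6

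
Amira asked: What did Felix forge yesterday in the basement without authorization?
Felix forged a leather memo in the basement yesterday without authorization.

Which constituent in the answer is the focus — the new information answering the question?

The wh-word "what" asks about the direct object.
In the answer, "Felix", "in the basement", "without authorization" and "yesterday" are given — repeated from the question.
The constituent filling the direct object gap is "a leather memo"; that is the focus and would carry nuclear stress.

a leather memo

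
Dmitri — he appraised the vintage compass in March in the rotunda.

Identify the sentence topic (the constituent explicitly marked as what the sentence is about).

The construction explicitly marks "Dmitri" as what the sentence is about — the topic.
The remainder of the clause is the comment (what is said about the topic).

Dmitri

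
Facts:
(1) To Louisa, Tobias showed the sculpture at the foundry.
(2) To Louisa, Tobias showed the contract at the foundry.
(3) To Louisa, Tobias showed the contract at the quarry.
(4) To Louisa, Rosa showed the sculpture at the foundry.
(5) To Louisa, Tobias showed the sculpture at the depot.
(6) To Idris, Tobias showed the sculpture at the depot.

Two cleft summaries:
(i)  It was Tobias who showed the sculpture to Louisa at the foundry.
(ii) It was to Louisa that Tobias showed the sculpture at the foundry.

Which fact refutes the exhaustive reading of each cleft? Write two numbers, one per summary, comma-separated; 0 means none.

Summary (i) focuses "Tobias" (the agent); background the sculpture as thing and Louisa as recipient and at the foundry as setting. Fact (4) matches that background with agent = Rosa — refutes (i).
Summary (ii) focuses "Louisa" (the recipient); background Tobias as agent and the sculpture as thing and at the foundry as setting. No fact matches that background with a different recipient, so 0.

4, 0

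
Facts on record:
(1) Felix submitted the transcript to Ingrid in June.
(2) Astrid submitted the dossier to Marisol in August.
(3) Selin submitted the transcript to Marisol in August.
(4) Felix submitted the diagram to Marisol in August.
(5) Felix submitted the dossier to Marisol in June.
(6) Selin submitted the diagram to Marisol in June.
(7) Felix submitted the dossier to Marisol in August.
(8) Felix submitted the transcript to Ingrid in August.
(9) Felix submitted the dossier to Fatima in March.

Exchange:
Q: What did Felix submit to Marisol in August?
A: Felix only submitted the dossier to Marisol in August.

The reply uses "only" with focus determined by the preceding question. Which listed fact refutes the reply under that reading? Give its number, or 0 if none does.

Answering "What did ...?" puts focus on the thing — here, "the dossier".
"Only" then excludes alternative things while the background — same agent, recipient, setting (Felix / Marisol / in August) — is held fixed.
Fact (4) shares the background with a different thing (the diagram) — counterexample.
(Fact (5) would refute a reading with focus on the setting — but that is not what the question asks.)

4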